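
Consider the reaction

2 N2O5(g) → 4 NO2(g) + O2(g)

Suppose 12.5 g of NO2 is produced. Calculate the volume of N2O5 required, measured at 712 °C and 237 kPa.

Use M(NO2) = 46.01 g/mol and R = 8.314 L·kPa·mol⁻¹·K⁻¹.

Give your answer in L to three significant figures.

4.69 L

n(NO2) = 12.50 / 46.01 = 0.2717 mol
n(N2O5) = (2/4) × 0.2717 = 0.1358 mol
V = nRT/P = 0.1358 × 8.314 × 985.15 / 237 = 4.693 L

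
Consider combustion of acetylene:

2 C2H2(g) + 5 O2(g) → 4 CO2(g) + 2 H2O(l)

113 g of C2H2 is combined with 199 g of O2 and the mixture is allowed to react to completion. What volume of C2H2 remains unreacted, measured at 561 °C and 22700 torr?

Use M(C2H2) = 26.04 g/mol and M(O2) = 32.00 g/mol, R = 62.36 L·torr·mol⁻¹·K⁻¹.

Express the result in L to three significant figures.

n(C2H2) = 113 / 26.04 = 4.339 mol
n(O2) = 199 / 32.00 = 6.219 mol
For 4.339 mol C2H2, stoichiometry requires (5/2) × 4.339 = 10.85 mol O2; 6.219 mol is available, so O2 is limiting.
n(C2H2) consumed = (2/5) × 6.219 = 2.488 mol; remaining = 4.339 − 2.488 = 1.851 mol
V(C2H2) = nRT/P = 1.851 × 62.36 × 834.15 / 22700 = 4.242 L

4.24 L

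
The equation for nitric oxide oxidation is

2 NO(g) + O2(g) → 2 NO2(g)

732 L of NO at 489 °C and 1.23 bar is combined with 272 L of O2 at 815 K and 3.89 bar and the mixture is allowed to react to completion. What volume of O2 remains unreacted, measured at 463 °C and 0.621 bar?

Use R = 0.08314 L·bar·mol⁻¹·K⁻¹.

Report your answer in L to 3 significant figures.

n(NO) = PV/RT = (1.23 × 732) / (0.08314 × 762.15) = 14.21 mol
n(O2) = PV/RT = (3.89 × 272) / (0.08314 × 815) = 15.62 mol
For 14.21 mol NO, stoichiometry requires (1/2) × 14.21 = 7.105 mol O2; 15.62 mol is available, so NO is limiting.
n(O2) consumed = (1/2) × 14.21 = 7.105 mol; remaining = 15.62 − 7.105 = 8.515 mol
V(O2) = nRT/P = 8.515 × 0.08314 × 736.15 / 0.621 = 839.2 L

839 L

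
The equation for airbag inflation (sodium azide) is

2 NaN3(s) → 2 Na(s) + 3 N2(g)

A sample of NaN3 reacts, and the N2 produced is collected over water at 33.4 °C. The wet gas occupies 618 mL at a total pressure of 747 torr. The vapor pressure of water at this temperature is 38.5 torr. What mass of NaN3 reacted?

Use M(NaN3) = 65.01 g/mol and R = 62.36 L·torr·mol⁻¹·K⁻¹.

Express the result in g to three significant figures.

P(N2) = 747 − 38.5 = 708.5 torr
n(N2) = PV/RT = (708.5 × 0.6180) / (62.36 × 306.55) = 0.02290 mol
n(NaN3) = (2/3) × 0.02290 = 0.01527 mol
m(NaN3) = 0.01527 × 65.01 = 0.9927 g

0.993 g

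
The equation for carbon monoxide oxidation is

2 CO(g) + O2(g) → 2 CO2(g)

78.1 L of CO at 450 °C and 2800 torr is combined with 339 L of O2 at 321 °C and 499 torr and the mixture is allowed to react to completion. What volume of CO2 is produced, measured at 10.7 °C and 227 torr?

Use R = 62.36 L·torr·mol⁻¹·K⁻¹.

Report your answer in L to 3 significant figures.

n(CO) = PV/RT = (2800 × 78.1) / (62.36 × 723.15) = 4.849 mol
n(O2) = PV/RT = (499 × 339) / (62.36 × 594.15) = 4.566 mol
For 4.849 mol CO, stoichiometry requires (1/2) × 4.849 = 2.425 mol O2; 4.566 mol is available, so CO is limiting.
n(CO2) = (2/2) × 4.849 = 4.849 mol
V(CO2) = nRT/P = 4.849 × 62.36 × 283.85 / 227 = 378.1 L

378 L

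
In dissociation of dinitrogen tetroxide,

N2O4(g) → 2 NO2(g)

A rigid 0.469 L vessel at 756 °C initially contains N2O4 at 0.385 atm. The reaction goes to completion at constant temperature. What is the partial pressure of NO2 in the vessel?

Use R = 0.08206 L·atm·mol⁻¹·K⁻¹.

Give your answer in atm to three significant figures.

n(N2O4)₀ = PV/RT = (0.385 × 0.469) / (0.08206 × 1029.15) = 0.002138 mol
n(NO2) = (2/1) × 0.002138 = 0.004276 mol
P(NO2) = nRT/V = 0.004276 × 0.08206 × 1029.15 / 0.469 = 0.7700 atm

0.770 atm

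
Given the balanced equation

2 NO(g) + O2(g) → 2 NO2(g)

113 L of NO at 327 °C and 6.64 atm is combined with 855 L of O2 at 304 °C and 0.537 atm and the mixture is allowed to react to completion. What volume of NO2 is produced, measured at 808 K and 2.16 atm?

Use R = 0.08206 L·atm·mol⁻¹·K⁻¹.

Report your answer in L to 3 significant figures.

n(NO) = PV/RT = (6.64 × 113) / (0.08206 × 600.15) = 15.24 mol
n(O2) = PV/RT = (0.537 × 855) / (0.08206 × 577.15) = 9.694 mol
For 15.24 mol NO, stoichiometry requires (1/2) × 15.24 = 7.620 mol O2; 9.694 mol is available, so NO is limiting.
n(NO2) = (2/2) × 15.24 = 15.24 mol
V(NO2) = nRT/P = 15.24 × 0.08206 × 808 / 2.16 = 467.8 L

468 L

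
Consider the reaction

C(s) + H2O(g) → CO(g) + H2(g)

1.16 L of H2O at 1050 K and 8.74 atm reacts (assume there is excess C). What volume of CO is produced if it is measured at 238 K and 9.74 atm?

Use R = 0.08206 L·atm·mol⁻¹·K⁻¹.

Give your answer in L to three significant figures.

n(H2O) = PV/RT = (8.74 × 1.16) / (0.08206 × 1050) = 0.1177 mol
n(CO) = (1/1) × 0.1177 = 0.1177 mol
V = nRT/P = 0.1177 × 0.08206 × 238 / 9.74 = 0.2360 L

0.236 L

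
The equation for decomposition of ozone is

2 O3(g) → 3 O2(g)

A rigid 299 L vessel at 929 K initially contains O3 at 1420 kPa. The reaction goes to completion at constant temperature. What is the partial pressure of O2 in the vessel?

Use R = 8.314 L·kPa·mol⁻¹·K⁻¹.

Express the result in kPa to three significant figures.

n(O3)₀ = PV/RT = (1420 × 299) / (8.314 × 929) = 54.97 mol
n(O2) = (3/2) × 54.97 = 82.45 mol
P(O2) = nRT/V = 82.45 × 8.314 × 929 / 299 = 2130 kPa

2130 kPa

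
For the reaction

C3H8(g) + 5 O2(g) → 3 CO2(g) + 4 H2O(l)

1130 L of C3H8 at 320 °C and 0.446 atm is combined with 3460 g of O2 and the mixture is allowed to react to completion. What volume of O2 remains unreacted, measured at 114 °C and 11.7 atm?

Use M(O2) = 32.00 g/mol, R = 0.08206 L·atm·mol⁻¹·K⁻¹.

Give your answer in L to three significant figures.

153 L

n(C3H8) = PV/RT = (0.446 × 1130) / (0.08206 × 593.15) = 10.35 mol
n(O2) = 3460 / 32.00 = 108.1 mol
For 10.35 mol C3H8, stoichiometry requires (5/1) × 10.35 = 51.75 mol O2; 108.1 mol is available, so C3H8 is limiting.
n(O2) consumed = (5/1) × 10.35 = 51.75 mol; remaining = 108.1 − 51.75 = 56.35 mol
V(O2) = nRT/P = 56.35 × 0.08206 × 387.15 / 11.7 = 153.0 L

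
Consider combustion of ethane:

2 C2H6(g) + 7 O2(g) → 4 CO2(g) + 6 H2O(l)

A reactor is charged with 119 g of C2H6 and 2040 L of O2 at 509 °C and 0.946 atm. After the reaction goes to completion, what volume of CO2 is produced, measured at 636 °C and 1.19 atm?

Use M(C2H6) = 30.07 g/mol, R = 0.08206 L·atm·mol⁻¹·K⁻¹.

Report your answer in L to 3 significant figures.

496 L

n(C2H6) = 119 / 30.07 = 3.957 mol
n(O2) = PV/RT = (0.946 × 2040) / (0.08206 × 782.15) = 30.07 mol
For 3.957 mol C2H6, stoichiometry requires (7/2) × 3.957 = 13.85 mol O2; 30.07 mol is available, so C2H6 is limiting.
n(CO2) = (4/2) × 3.957 = 7.914 mol
V(CO2) = nRT/P = 7.914 × 0.08206 × 909.15 / 1.19 = 496.2 L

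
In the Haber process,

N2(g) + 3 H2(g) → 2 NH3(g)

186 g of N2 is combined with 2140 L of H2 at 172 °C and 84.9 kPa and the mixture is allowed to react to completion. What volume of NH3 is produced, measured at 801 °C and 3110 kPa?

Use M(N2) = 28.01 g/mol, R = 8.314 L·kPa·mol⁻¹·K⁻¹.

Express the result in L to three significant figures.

38.1 L

n(N2) = 186 / 28.01 = 6.640 mol
n(H2) = PV/RT = (84.9 × 2140) / (8.314 × 445.15) = 49.09 mol
For 6.640 mol N2, stoichiometry requires (3/1) × 6.640 = 19.92 mol H2; 49.09 mol is available, so N2 is limiting.
n(NH3) = (2/1) × 6.640 = 13.28 mol
V(NH3) = nRT/P = 13.28 × 8.314 × 1074.15 / 3110 = 38.13 L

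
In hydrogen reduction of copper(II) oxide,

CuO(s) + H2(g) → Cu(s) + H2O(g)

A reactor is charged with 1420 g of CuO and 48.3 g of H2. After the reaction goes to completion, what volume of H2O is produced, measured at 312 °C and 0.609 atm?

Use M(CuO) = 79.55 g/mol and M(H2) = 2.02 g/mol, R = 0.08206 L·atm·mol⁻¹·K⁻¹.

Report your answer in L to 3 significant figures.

n(CuO) = 1420 / 79.55 = 17.85 mol
n(H2) = 48.3 / 2.02 = 23.91 mol
For 17.85 mol CuO, stoichiometry requires (1/1) × 17.85 = 17.85 mol H2; 23.91 mol is available, so CuO is limiting.
n(H2O) = (1/1) × 17.85 = 17.85 mol
V(H2O) = nRT/P = 17.85 × 0.08206 × 585.15 / 0.609 = 1407 L

1410 L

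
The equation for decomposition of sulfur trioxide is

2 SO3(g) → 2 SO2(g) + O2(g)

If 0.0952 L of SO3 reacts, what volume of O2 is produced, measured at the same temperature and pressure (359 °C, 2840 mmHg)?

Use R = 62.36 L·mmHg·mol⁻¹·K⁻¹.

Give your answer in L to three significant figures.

At constant T and P, gas volumes are in the mole ratio: V(O2) = (1/2) × 0.0952 = 0.04760 L

0.0476 L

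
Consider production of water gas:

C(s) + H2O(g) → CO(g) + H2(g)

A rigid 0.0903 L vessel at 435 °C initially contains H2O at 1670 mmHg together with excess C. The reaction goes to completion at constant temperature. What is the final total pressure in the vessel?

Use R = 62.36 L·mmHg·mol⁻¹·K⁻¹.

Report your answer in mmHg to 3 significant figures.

3340 mmHg

Rigid vessel, constant T ⇒ P scales with total gas moles (1 → 2).
P_final = (2/1) × 1670 = 3340 mmHg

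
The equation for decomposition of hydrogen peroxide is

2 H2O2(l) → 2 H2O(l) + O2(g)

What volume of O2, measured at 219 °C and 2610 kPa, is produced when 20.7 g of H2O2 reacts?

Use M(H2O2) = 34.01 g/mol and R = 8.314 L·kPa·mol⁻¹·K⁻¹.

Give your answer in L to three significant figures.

n(H2O2) = 20.70 / 34.01 = 0.6086 mol
n(O2) = (1/2) × 0.6086 = 0.3043 mol
V = nRT/P = 0.3043 × 8.314 × 492.15 / 2610 = 0.4771 L

0.477 L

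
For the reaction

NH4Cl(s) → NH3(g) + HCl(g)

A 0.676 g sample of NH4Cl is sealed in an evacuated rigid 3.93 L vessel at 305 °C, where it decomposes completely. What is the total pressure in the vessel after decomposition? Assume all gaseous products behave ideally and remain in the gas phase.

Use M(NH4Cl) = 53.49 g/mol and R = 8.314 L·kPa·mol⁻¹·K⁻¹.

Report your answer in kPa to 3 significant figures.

n(NH4Cl) = 0.676 / 53.49 = 0.01264 mol
n(gas produced) = (2/1) × 0.01264 = 0.02528 mol
P = nRT/V = 0.02528 × 8.314 × 578.15 / 3.93 = 30.92 kPa

30.9 kPa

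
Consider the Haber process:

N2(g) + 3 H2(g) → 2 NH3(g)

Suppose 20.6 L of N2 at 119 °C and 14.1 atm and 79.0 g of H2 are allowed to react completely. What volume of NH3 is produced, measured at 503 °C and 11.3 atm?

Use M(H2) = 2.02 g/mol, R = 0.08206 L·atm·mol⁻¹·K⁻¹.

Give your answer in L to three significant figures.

n(N2) = PV/RT = (14.1 × 20.6) / (0.08206 × 392.15) = 9.026 mol
n(H2) = 79.0 / 2.02 = 39.11 mol
For 9.026 mol N2, stoichiometry requires (3/1) × 9.026 = 27.08 mol H2; 39.11 mol is available, so N2 is limiting.
n(NH3) = (2/1) × 9.026 = 18.05 mol
V(NH3) = nRT/P = 18.05 × 0.08206 × 776.15 / 11.3 = 101.7 L

102 L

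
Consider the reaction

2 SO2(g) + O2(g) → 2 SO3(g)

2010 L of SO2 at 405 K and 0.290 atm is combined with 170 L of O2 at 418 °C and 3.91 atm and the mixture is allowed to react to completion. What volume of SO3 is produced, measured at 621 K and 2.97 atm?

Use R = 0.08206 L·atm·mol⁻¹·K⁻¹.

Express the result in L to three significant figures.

n(SO2) = PV/RT = (0.290 × 2010) / (0.08206 × 405) = 17.54 mol
n(O2) = PV/RT = (3.91 × 170) / (0.08206 × 691.15) = 11.72 mol
For 17.54 mol SO2, stoichiometry requires (1/2) × 17.54 = 8.770 mol O2; 11.72 mol is available, so SO2 is limiting.
n(SO3) = (2/2) × 17.54 = 17.54 mol
V(SO3) = nRT/P = 17.54 × 0.08206 × 621 / 2.97 = 301.0 L

301 L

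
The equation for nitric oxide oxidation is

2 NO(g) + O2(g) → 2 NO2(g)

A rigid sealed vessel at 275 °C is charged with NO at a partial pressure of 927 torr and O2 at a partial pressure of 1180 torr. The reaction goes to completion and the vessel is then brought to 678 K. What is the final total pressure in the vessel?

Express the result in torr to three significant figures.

At constant V, partial pressures at 275 °C are proportional to moles, so apply stoichiometry directly to pressures.
P(O2) required for 927 torr of NO = (1/2) × 927 = 463.5 torr; available 1180 torr, so NO is limiting.
P(O2) remaining = 1180 − (1/2) × 927 = 716.5 torr
P(gaseous products) = (2)/2 × 927 = 927.0 torr
P_total at 275 °C = 716.5 + 927.0 = 1644 torr
Scaling to 678 K: P = 1644 × 678/548.15 = 2033 torr

2030 torr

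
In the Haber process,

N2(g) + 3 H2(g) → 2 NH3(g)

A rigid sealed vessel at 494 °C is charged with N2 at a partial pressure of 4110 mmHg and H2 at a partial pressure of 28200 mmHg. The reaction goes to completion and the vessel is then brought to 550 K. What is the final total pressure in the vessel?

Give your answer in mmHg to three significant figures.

17300 mmHg

At constant V, partial pressures at 494 °C are proportional to moles, so apply stoichiometry directly to pressures.
P(H2) required for 4110 mmHg of N2 = (3/1) × 4110 = 12330 mmHg; available 28200 mmHg, so N2 is limiting.
P(H2) remaining = 28200 − (3/1) × 4110 = 15870 mmHg
P(gaseous products) = (2)/1 × 4110 = 8220 mmHg
P_total at 494 °C = 15870 + 8220 = 24090 mmHg
Scaling to 550 K: P = 24090 × 550/767.15 = 17270 mmHg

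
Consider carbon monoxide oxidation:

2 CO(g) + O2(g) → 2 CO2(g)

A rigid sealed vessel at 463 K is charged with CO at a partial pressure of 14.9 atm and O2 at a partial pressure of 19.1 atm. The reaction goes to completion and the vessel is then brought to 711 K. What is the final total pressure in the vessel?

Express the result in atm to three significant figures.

40.8 atm

At constant V, partial pressures at 463 K are proportional to moles, so apply stoichiometry directly to pressures.
P(O2) required for 14.9 atm of CO = (1/2) × 14.9 = 7.450 atm; available 19.1 atm, so CO is limiting.
P(O2) remaining = 19.1 − (1/2) × 14.9 = 11.65 atm
P(gaseous products) = (2)/2 × 14.9 = 14.90 atm
P_total at 463 K = 11.65 + 14.90 = 26.55 atm
Scaling to 711 K: P = 26.55 × 711/463 = 40.77 atm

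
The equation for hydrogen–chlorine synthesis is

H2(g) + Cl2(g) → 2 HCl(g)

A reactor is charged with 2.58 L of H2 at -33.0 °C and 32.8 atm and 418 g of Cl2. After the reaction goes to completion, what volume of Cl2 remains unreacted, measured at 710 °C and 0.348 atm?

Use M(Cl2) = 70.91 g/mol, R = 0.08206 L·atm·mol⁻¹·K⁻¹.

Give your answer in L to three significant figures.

n(H2) = PV/RT = (32.8 × 2.58) / (0.08206 × 240.15) = 4.294 mol
n(Cl2) = 418 / 70.91 = 5.895 mol
For 4.294 mol H2, stoichiometry requires (1/1) × 4.294 = 4.294 mol Cl2; 5.895 mol is available, so H2 is limiting.
n(Cl2) consumed = (1/1) × 4.294 = 4.294 mol; remaining = 5.895 − 4.294 = 1.601 mol
V(Cl2) = nRT/P = 1.601 × 0.08206 × 983.15 / 0.348 = 371.2 L

371 L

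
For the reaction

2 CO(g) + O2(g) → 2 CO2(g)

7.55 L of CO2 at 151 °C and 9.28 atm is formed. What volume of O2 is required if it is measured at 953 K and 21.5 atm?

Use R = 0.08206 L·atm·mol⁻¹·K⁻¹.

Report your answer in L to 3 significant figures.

n(CO2) = PV/RT = (9.28 × 7.55) / (0.08206 × 424.15) = 2.013 mol
n(O2) = (1/2) × 2.013 = 1.006 mol
V = nRT/P = 1.006 × 0.08206 × 953 / 21.5 = 3.659 L

3.66 L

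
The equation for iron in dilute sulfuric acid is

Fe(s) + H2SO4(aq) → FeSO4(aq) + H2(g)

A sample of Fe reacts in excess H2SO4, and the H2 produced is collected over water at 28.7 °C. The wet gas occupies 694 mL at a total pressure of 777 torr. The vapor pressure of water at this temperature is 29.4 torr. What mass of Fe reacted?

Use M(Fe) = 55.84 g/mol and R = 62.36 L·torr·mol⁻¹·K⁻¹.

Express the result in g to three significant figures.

1.54 g

P(H2) = 777 − 29.4 = 747.6 torr
n(H2) = PV/RT = (747.6 × 0.6940) / (62.36 × 301.85) = 0.02756 mol
n(Fe) = (1/1) × 0.02756 = 0.02756 mol
m(Fe) = 0.02756 × 55.84 = 1.539 g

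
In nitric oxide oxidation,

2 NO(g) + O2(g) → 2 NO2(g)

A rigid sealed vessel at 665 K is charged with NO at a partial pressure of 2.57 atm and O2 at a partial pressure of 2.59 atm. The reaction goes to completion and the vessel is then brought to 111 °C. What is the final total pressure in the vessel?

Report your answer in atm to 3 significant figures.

At constant V, partial pressures at 665 K are proportional to moles, so apply stoichiometry directly to pressures.
P(O2) required for 2.57 atm of NO = (1/2) × 2.57 = 1.285 atm; available 2.59 atm, so NO is limiting.
P(O2) remaining = 2.59 − (1/2) × 2.57 = 1.305 atm
P(gaseous products) = (2)/2 × 2.57 = 2.570 atm
P_total at 665 K = 1.305 + 2.570 = 3.875 atm
Scaling to 111 °C: P = 3.875 × 384.15/665 = 2.238 atm

2.24 atm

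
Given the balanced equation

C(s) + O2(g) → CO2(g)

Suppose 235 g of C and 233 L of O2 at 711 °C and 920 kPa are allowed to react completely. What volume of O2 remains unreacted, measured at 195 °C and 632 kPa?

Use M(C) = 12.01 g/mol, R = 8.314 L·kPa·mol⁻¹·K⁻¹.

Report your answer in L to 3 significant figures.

n(C) = 235 / 12.01 = 19.57 mol
n(O2) = PV/RT = (920 × 233) / (8.314 × 984.15) = 26.20 mol
For 19.57 mol C, stoichiometry requires (1/1) × 19.57 = 19.57 mol O2; 26.20 mol is available, so C is limiting.
n(O2) consumed = (1/1) × 19.57 = 19.57 mol; remaining = 26.20 − 19.57 = 6.630 mol
V(O2) = nRT/P = 6.630 × 8.314 × 468.15 / 632 = 40.83 L

40.8 L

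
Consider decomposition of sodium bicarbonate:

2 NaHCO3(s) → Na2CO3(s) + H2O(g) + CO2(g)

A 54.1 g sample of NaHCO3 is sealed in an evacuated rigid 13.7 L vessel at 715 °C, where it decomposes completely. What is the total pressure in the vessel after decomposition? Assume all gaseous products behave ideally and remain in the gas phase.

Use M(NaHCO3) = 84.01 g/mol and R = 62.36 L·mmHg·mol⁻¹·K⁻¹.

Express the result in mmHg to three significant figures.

n(NaHCO3) = 54.1 / 84.01 = 0.6440 mol
n(gas produced) = (2/2) × 0.6440 = 0.6440 mol
P = nRT/V = 0.6440 × 62.36 × 988.15 / 13.7 = 2897 mmHg

2900 mmHg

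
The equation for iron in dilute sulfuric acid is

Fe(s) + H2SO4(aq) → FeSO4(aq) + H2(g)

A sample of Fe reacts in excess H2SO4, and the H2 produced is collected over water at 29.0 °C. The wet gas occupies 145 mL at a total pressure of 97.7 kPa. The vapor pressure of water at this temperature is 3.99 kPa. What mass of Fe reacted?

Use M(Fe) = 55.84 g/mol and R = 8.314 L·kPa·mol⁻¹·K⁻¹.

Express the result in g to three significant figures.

0.302 g

P(H2) = 97.7 − 3.99 = 93.71 kPa
n(H2) = PV/RT = (93.71 × 0.1450) / (8.314 × 302.15) = 0.005409 mol
n(Fe) = (1/1) × 0.005409 = 0.005409 mol
m(Fe) = 0.005409 × 55.84 = 0.3020 g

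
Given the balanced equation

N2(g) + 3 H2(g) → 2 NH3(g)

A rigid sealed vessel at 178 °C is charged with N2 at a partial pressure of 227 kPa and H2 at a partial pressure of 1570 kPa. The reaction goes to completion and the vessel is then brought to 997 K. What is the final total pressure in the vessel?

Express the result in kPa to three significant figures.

2970 kPa

With V and T fixed, P_i ∝ n_i, so the mole ratios apply directly to partial pressures at 178 °C.
P(H2) required for 227 kPa of N2 = (3/1) × 227 = 681.0 kPa; available 1570 kPa, so N2 is limiting.
P(H2) remaining = 1570 − (3/1) × 227 = 889.0 kPa
P(gaseous products) = (2)/1 × 227 = 454.0 kPa
P_total at 178 °C = 889.0 + 454.0 = 1343 kPa
Scaling to 997 K: P = 1343 × 997/451.15 = 2968 kPa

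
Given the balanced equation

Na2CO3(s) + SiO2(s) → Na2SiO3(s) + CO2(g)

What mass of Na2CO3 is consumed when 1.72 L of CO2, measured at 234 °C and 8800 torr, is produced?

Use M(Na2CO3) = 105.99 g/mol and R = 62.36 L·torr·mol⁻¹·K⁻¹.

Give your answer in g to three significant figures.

50.7 g

n(CO2) = PV/RT = (8800 × 1.72) / (62.36 × 507.15) = 0.4786 mol
n(Na2CO3) = (1/1) × 0.4786 = 0.4786 mol
m(Na2CO3) = 0.4786 × 105.99 = 50.73 g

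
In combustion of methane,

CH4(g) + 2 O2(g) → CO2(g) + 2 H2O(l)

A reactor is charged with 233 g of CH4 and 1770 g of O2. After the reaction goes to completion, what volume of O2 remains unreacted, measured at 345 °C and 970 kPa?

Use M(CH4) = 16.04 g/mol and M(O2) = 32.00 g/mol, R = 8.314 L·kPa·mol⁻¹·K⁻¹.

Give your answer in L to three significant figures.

n(CH4) = 233 / 16.04 = 14.53 mol
n(O2) = 1770 / 32.00 = 55.31 mol
For 14.53 mol CH4, stoichiometry requires (2/1) × 14.53 = 29.06 mol O2; 55.31 mol is available, so CH4 is limiting.
n(O2) consumed = (2/1) × 14.53 = 29.06 mol; remaining = 55.31 − 29.06 = 26.25 mol
V(O2) = nRT/P = 26.25 × 8.314 × 618.15 / 970 = 139.1 L

139 L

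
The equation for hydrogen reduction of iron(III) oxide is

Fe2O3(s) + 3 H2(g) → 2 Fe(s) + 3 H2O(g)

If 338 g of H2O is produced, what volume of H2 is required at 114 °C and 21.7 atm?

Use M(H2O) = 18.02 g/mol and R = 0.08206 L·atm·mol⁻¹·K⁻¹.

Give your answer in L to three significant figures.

n(H2O) = 338.0 / 18.02 = 18.76 mol
n(H2) = (3/3) × 18.76 = 18.76 mol
V = nRT/P = 18.76 × 0.08206 × 387.15 / 21.7 = 27.47 L

27.5 L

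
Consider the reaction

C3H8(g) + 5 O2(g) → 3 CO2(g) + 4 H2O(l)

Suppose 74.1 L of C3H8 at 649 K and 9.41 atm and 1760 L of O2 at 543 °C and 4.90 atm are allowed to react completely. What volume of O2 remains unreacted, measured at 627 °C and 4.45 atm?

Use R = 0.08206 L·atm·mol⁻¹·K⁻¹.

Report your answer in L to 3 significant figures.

1050 L

n(C3H8) = PV/RT = (9.41 × 74.1) / (0.08206 × 649) = 13.09 mol
n(O2) = PV/RT = (4.90 × 1760) / (0.08206 × 816.15) = 128.8 mol
For 13.09 mol C3H8, stoichiometry requires (5/1) × 13.09 = 65.45 mol O2; 128.8 mol is available, so C3H8 is limiting.
n(O2) consumed = (5/1) × 13.09 = 65.45 mol; remaining = 128.8 − 65.45 = 63.35 mol
V(O2) = nRT/P = 63.35 × 0.08206 × 900.15 / 4.45 = 1052 L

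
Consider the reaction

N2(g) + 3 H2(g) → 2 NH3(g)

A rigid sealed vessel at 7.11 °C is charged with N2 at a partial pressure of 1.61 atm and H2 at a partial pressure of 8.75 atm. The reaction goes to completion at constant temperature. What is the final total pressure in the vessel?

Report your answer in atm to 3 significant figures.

At constant V, partial pressures at 7.11 °C are proportional to moles, so apply stoichiometry directly to pressures.
P(H2) required for 1.61 atm of N2 = (3/1) × 1.61 = 4.830 atm; available 8.75 atm, so N2 is limiting.
P(H2) remaining = 8.75 − (3/1) × 1.61 = 3.920 atm
P(gaseous products) = (2)/1 × 1.61 = 3.220 atm
P_total at 7.11 °C = 3.920 + 3.220 = 7.140 atm

7.14 atm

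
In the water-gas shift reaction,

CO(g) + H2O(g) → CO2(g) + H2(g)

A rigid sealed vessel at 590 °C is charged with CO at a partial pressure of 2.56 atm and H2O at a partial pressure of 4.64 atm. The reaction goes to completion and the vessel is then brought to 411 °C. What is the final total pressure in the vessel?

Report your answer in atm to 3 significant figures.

At constant V, partial pressures at 590 °C are proportional to moles, so apply stoichiometry directly to pressures.
P(H2O) required for 2.56 atm of CO = (1/1) × 2.56 = 2.560 atm; available 4.64 atm, so CO is limiting.
P(H2O) remaining = 4.64 − (1/1) × 2.56 = 2.080 atm
P(gaseous products) = (1+1)/1 × 2.56 = 5.120 atm
P_total at 590 °C = 2.080 + 5.120 = 7.200 atm
Scaling to 411 °C: P = 7.200 × 684.15/863.15 = 5.707 atm

5.71 atm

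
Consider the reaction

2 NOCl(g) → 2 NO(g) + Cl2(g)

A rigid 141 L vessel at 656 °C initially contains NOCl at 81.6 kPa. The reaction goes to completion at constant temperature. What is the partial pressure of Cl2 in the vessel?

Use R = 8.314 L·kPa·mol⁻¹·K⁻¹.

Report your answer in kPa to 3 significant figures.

40.8 kPa

n(NOCl)₀ = PV/RT = (81.6 × 141) / (8.314 × 929.15) = 1.489 mol
n(Cl2) = (1/2) × 1.489 = 0.7445 mol
P(Cl2) = nRT/V = 0.7445 × 8.314 × 929.15 / 141 = 40.79 kPa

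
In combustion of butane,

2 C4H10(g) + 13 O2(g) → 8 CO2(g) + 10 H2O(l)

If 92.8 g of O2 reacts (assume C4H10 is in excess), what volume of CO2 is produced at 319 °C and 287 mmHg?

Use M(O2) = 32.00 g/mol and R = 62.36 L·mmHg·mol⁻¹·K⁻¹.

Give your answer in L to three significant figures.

230 L

n(O2) = 92.80 / 32.00 = 2.900 mol
n(CO2) = (8/13) × 2.900 = 1.785 mol
V = nRT/P = 1.785 × 62.36 × 592.15 / 287 = 229.7 L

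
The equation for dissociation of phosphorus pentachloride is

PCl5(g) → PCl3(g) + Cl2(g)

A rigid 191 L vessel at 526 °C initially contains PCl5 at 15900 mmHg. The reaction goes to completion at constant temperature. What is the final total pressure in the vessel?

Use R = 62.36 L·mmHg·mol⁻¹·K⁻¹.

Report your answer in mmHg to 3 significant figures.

Rigid vessel, constant T ⇒ P scales with total gas moles (1 → 2).
P_final = (2/1) × 15900 = 31800 mmHg

31800 mmHg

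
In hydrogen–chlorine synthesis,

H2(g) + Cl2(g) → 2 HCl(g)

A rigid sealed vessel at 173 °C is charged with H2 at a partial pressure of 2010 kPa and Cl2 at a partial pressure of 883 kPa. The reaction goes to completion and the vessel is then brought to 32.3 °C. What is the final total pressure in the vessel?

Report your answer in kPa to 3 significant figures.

At constant V, partial pressures at 173 °C are proportional to moles, so apply stoichiometry directly to pressures.
P(Cl2) required for 2010 kPa of H2 = (1/1) × 2010 = 2010 kPa; available 883 kPa, so Cl2 is limiting.
P(H2) remaining = 2010 − (1/1) × 883 = 1127 kPa
P(gaseous products) = (2)/1 × 883 = 1766 kPa
P_total at 173 °C = 1127 + 1766 = 2893 kPa
Scaling to 32.3 °C: P = 2893 × 305.45/446.15 = 1981 kPa

1980 kPa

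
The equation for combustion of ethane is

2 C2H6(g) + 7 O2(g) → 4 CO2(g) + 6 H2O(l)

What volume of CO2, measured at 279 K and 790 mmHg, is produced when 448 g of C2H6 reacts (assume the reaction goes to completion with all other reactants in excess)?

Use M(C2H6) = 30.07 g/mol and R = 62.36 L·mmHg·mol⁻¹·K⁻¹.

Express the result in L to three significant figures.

656 L

n(C2H6) = 448.0 / 30.07 = 14.90 mol
n(CO2) = (4/2) × 14.90 = 29.80 mol
V = nRT/P = 29.80 × 62.36 × 279 / 790 = 656.3 L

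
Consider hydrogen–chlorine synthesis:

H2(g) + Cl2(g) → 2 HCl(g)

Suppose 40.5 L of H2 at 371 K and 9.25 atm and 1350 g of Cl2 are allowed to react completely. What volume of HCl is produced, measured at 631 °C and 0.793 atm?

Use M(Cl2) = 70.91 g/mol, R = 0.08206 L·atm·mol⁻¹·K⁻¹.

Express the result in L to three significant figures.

2300 L

n(H2) = PV/RT = (9.25 × 40.5) / (0.08206 × 371) = 12.31 mol
n(Cl2) = 1350 / 70.91 = 19.04 mol
For 12.31 mol H2, stoichiometry requires (1/1) × 12.31 = 12.31 mol Cl2; 19.04 mol is available, so H2 is limiting.
n(HCl) = (2/1) × 12.31 = 24.62 mol
V(HCl) = nRT/P = 24.62 × 0.08206 × 904.15 / 0.793 = 2303 L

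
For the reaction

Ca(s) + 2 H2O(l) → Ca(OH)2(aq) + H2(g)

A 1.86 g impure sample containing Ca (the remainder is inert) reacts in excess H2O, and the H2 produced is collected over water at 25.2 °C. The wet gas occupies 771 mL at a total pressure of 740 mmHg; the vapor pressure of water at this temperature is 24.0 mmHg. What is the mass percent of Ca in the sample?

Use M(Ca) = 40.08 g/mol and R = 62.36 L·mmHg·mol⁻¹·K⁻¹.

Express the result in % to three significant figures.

P(H2) = 740 − 24.0 = 716.0 mmHg
n(H2) = PV/RT = (716.0 × 0.7710) / (62.36 × 298.35) = 0.02967 mol
n(Ca) = (1/1) × 0.02967 = 0.02967 mol
m(Ca) = 0.02967 × 40.08 = 1.189 g
%Ca = 1.189 / 1.86 × 100 = 63.92%

63.9 %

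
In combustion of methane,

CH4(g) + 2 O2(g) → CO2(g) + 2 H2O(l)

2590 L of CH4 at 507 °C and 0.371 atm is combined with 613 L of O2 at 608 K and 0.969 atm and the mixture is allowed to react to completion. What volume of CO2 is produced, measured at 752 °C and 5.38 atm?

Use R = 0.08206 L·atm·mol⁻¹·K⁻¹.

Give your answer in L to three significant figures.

n(CH4) = PV/RT = (0.371 × 2590) / (0.08206 × 780.15) = 15.01 mol
n(O2) = PV/RT = (0.969 × 613) / (0.08206 × 608) = 11.91 mol
For 15.01 mol CH4, stoichiometry requires (2/1) × 15.01 = 30.02 mol O2; 11.91 mol is available, so O2 is limiting.
n(CO2) = (1/2) × 11.91 = 5.955 mol
V(CO2) = nRT/P = 5.955 × 0.08206 × 1025.15 / 5.38 = 93.11 L

93.1 L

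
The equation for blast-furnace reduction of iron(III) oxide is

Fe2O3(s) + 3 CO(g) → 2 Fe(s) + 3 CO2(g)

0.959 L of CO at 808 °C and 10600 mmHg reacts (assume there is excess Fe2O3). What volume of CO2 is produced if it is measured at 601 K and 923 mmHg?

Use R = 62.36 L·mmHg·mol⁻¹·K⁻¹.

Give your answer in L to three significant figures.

n(CO) = PV/RT = (10600 × 0.959) / (62.36 × 1081.15) = 0.1508 mol
n(CO2) = (3/3) × 0.1508 = 0.1508 mol
V = nRT/P = 0.1508 × 62.36 × 601 / 923 = 6.123 L

6.12 L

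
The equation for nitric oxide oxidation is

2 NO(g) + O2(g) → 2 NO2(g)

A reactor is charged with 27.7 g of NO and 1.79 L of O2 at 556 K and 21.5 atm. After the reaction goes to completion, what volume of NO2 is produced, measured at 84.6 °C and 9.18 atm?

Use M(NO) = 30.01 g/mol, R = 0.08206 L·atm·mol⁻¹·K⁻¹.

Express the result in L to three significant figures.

n(NO) = 27.7 / 30.01 = 0.9230 mol
n(O2) = PV/RT = (21.5 × 1.79) / (0.08206 × 556) = 0.8435 mol
For 0.9230 mol NO, stoichiometry requires (1/2) × 0.9230 = 0.4615 mol O2; 0.8435 mol is available, so NO is limiting.
n(NO2) = (2/2) × 0.9230 = 0.9230 mol
V(NO2) = nRT/P = 0.9230 × 0.08206 × 357.75 / 9.18 = 2.952 L

2.95 L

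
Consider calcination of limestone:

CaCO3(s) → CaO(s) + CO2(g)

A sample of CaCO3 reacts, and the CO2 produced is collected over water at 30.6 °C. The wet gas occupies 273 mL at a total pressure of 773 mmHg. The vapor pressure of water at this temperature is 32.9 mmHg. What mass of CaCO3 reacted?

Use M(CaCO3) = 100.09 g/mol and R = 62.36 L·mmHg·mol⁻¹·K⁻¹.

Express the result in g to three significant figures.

1.07 g

P(CO2) = 773 − 32.9 = 740.1 mmHg
n(CO2) = PV/RT = (740.1 × 0.2730) / (62.36 × 303.75) = 0.01067 mol
n(CaCO3) = (1/1) × 0.01067 = 0.01067 mol
m(CaCO3) = 0.01067 × 100.09 = 1.068 g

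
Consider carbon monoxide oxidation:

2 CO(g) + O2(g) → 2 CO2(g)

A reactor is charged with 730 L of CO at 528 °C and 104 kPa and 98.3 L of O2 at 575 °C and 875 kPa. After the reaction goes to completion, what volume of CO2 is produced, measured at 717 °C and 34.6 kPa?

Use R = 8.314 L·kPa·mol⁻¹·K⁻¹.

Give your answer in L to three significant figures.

2710 L

n(CO) = PV/RT = (104 × 730) / (8.314 × 801.15) = 11.40 mol
n(O2) = PV/RT = (875 × 98.3) / (8.314 × 848.15) = 12.20 mol
For 11.40 mol CO, stoichiometry requires (1/2) × 11.40 = 5.700 mol O2; 12.20 mol is available, so CO is limiting.
n(CO2) = (2/2) × 11.40 = 11.40 mol
V(CO2) = nRT/P = 11.40 × 8.314 × 990.15 / 34.6 = 2712 L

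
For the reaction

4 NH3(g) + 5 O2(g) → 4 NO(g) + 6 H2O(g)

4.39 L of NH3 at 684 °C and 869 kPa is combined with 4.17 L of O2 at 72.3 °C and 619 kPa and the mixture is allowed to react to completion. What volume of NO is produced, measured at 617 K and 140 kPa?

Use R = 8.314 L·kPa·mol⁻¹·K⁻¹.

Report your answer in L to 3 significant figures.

17.6 L

n(NH3) = PV/RT = (869 × 4.39) / (8.314 × 957.15) = 0.4794 mol
n(O2) = PV/RT = (619 × 4.17) / (8.314 × 345.45) = 0.8987 mol
For 0.4794 mol NH3, stoichiometry requires (5/4) × 0.4794 = 0.5992 mol O2; 0.8987 mol is available, so NH3 is limiting.
n(NO) = (4/4) × 0.4794 = 0.4794 mol
V(NO) = nRT/P = 0.4794 × 8.314 × 617 / 140 = 17.57 L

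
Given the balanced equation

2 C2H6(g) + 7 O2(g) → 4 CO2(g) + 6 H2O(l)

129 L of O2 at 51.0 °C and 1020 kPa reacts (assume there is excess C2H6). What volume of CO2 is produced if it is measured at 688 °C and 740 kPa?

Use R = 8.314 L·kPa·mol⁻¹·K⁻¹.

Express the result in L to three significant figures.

n(O2) = PV/RT = (1020 × 129) / (8.314 × 324.15) = 48.82 mol
n(CO2) = (4/7) × 48.82 = 27.90 mol
V = nRT/P = 27.90 × 8.314 × 961.15 / 740 = 301.3 L

301 L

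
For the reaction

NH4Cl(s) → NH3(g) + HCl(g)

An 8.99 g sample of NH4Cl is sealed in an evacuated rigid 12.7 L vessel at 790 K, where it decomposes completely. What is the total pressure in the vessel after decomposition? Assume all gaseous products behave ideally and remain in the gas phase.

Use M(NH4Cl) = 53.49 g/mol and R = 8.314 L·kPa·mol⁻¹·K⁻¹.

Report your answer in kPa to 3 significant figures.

n(NH4Cl) = 8.99 / 53.49 = 0.1681 mol
n(gas produced) = (2/1) × 0.1681 = 0.3362 mol
P = nRT/V = 0.3362 × 8.314 × 790 / 12.7 = 173.9 kPa

174 kPa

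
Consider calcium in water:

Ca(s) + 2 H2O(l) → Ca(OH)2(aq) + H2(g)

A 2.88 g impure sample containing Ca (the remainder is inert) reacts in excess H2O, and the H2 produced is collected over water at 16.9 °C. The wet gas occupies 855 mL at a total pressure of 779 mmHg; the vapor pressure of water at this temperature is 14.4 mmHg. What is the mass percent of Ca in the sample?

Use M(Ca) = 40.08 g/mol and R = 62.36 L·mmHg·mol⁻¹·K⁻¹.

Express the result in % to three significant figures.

50.3 %

P(H2) = 779 − 14.4 = 764.6 mmHg
n(H2) = PV/RT = (764.6 × 0.8550) / (62.36 × 290.05) = 0.03614 mol
n(Ca) = (1/1) × 0.03614 = 0.03614 mol
m(Ca) = 0.03614 × 40.08 = 1.448 g
%Ca = 1.448 / 2.88 × 100 = 50.28%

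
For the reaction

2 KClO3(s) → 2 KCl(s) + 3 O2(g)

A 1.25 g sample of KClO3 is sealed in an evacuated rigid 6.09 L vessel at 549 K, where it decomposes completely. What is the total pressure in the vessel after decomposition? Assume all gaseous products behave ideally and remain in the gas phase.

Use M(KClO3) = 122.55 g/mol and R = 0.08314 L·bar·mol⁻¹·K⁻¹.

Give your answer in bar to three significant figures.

0.115 bar

n(KClO3) = 1.25 / 122.55 = 0.01020 mol
n(gas produced) = (3/2) × 0.01020 = 0.01530 mol
P = nRT/V = 0.01530 × 0.08314 × 549 / 6.09 = 0.1147 bar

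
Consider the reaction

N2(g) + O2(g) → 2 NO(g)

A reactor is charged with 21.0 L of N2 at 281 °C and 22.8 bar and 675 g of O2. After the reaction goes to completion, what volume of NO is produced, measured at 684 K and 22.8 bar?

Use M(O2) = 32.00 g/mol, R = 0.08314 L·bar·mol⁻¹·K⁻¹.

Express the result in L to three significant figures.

51.8 L

n(N2) = PV/RT = (22.8 × 21.0) / (0.08314 × 554.15) = 10.39 mol
n(O2) = 675 / 32.00 = 21.09 mol
For 10.39 mol N2, stoichiometry requires (1/1) × 10.39 = 10.39 mol O2; 21.09 mol is available, so N2 is limiting.
n(NO) = (2/1) × 10.39 = 20.78 mol
V(NO) = nRT/P = 20.78 × 0.08314 × 684 / 22.8 = 51.83 L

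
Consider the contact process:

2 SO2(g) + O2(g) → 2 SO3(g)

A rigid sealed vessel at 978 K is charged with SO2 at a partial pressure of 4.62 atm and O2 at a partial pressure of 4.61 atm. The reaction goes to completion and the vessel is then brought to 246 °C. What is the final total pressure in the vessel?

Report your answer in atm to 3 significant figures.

With V and T fixed, P_i ∝ n_i, so the mole ratios apply directly to partial pressures at 978 K.
P(O2) required for 4.62 atm of SO2 = (1/2) × 4.62 = 2.310 atm; available 4.61 atm, so SO2 is limiting.
P(O2) remaining = 4.61 − (1/2) × 4.62 = 2.300 atm
P(gaseous products) = (2)/2 × 4.62 = 4.620 atm
P_total at 978 K = 2.300 + 4.620 = 6.920 atm
Scaling to 246 °C: P = 6.920 × 519.15/978 = 3.673 atm

3.67 atm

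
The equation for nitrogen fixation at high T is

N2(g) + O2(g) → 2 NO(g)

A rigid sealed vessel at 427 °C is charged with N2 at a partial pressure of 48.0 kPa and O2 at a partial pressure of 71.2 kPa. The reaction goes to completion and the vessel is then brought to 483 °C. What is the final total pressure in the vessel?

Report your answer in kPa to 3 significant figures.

129 kPa

With V and T fixed, P_i ∝ n_i, so the mole ratios apply directly to partial pressures at 427 °C.
P(O2) required for 48.0 kPa of N2 = (1/1) × 48.0 = 48.00 kPa; available 71.2 kPa, so N2 is limiting.
P(O2) remaining = 71.2 − (1/1) × 48.0 = 23.20 kPa
P(gaseous products) = (2)/1 × 48.0 = 96.00 kPa
P_total at 427 °C = 23.20 + 96.00 = 119.2 kPa
Scaling to 483 °C: P = 119.2 × 756.15/700.15 = 128.7 kPa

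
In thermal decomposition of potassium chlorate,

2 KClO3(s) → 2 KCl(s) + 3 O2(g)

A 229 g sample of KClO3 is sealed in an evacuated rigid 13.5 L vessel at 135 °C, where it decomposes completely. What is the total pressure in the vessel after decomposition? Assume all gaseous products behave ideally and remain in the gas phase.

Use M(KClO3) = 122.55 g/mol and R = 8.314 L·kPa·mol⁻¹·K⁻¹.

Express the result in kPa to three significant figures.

705 kPa

n(KClO3) = 229 / 122.55 = 1.869 mol
n(gas produced) = (3/2) × 1.869 = 2.804 mol
P = nRT/V = 2.804 × 8.314 × 408.15 / 13.5 = 704.8 kPa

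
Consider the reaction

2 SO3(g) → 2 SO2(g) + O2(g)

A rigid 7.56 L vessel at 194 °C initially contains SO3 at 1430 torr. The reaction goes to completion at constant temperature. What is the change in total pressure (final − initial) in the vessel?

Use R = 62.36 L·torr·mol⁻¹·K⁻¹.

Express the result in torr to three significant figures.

Since T and V are fixed, P_final/P_initial = n_final/n_initial = 3/2.
P_final = (3/2) × 1430 = 2145 torr; ΔP = 2145 − 1430 = 715.0 torr

715 torr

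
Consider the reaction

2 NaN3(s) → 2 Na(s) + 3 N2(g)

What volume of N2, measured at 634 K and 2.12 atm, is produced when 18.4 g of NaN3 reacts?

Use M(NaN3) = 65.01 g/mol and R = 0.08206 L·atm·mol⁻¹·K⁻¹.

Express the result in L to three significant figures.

n(NaN3) = 18.40 / 65.01 = 0.2830 mol
n(N2) = (3/2) × 0.2830 = 0.4245 mol
V = nRT/P = 0.4245 × 0.08206 × 634 / 2.12 = 10.42 L

10.4 L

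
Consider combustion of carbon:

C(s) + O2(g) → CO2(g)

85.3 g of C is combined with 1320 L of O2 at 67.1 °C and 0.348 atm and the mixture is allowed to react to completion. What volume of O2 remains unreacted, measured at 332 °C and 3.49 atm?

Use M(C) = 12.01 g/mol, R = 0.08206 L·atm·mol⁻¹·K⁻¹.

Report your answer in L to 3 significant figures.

133 L

n(C) = 85.3 / 12.01 = 7.102 mol
n(O2) = PV/RT = (0.348 × 1320) / (0.08206 × 340.25) = 16.45 mol
For 7.102 mol C, stoichiometry requires (1/1) × 7.102 = 7.102 mol O2; 16.45 mol is available, so C is limiting.
n(O2) consumed = (1/1) × 7.102 = 7.102 mol; remaining = 16.45 − 7.102 = 9.348 mol
V(O2) = nRT/P = 9.348 × 0.08206 × 605.15 / 3.49 = 133.0 L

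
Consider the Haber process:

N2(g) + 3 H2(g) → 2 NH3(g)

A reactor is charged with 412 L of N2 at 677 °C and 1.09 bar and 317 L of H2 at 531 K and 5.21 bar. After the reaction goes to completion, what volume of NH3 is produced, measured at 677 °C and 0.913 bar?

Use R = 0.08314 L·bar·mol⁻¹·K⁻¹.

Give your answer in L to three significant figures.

984 L

n(N2) = PV/RT = (1.09 × 412) / (0.08314 × 950.15) = 5.685 mol
n(H2) = PV/RT = (5.21 × 317) / (0.08314 × 531) = 37.41 mol
For 5.685 mol N2, stoichiometry requires (3/1) × 5.685 = 17.05 mol H2; 37.41 mol is available, so N2 is limiting.
n(NH3) = (2/1) × 5.685 = 11.37 mol
V(NH3) = nRT/P = 11.37 × 0.08314 × 950.15 / 0.913 = 983.8 L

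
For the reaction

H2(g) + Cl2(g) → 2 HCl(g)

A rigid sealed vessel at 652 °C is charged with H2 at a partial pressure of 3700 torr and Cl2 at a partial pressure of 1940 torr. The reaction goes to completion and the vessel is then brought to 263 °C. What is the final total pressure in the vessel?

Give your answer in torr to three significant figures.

With V and T fixed, P_i ∝ n_i, so the mole ratios apply directly to partial pressures at 652 °C.
P(Cl2) required for 3700 torr of H2 = (1/1) × 3700 = 3700 torr; available 1940 torr, so Cl2 is limiting.
P(H2) remaining = 3700 − (1/1) × 1940 = 1760 torr
P(gaseous products) = (2)/1 × 1940 = 3880 torr
P_total at 652 °C = 1760 + 3880 = 5640 torr
Scaling to 263 °C: P = 5640 × 536.15/925.15 = 3269 torr

3270 torr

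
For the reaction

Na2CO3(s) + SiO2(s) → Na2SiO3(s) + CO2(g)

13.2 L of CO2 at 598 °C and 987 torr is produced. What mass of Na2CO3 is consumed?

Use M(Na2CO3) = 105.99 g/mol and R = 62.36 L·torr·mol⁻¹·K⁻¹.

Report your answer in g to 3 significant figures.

25.4 g

n(CO2) = PV/RT = (987 × 13.2) / (62.36 × 871.15) = 0.2398 mol
n(Na2CO3) = (1/1) × 0.2398 = 0.2398 mol
m(Na2CO3) = 0.2398 × 105.99 = 25.42 g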